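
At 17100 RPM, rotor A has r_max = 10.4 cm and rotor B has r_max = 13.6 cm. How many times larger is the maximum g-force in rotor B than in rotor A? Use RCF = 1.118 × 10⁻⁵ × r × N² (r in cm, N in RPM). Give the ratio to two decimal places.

At fixed N, RCF ∝ r, so RCF_B/RCF_A = r_B/r_A = 13.6 / 10.4 = 1.3077.

1.31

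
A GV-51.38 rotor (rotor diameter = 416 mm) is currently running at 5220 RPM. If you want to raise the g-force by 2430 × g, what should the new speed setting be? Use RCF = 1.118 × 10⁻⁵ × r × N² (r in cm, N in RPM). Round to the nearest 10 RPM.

≈ 6140 RPM

r = 416 mm / 2 = 208 mm = 20.8 cm
Current RCF = 1.118 × 10⁻⁵ × 20.8 × (5220)² = 1.118 × 10⁻⁵ × 20.8 × 27,248,400 ≈ 6,336.5 × g
Target RCF = 6,336.5 + 2,430 = 8,766.5 × g
N² = 8,766.5 / (23.2544 × 10⁻⁵) = 37,698,242
N ≈ √37,698,242 ≈ 6,139.9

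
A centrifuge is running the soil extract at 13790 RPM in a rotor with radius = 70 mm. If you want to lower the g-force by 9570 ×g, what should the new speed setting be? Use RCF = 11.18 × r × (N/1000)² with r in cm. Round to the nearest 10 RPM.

r = 70 mm = 7.0 cm
Current RCF = 11.18 × 7 × (13.79)² = 11.18 × 7 × 190.1641 ≈ 14,882.2 × g
Target RCF = 14,882.2 − 9,570 = 5,312.2 × g
(N/1000)² = 5,312.2 / 78.26 = 67.87887
N = 1000 × √67.87887 ≈ 8,238.9

N₂ ≈ 8240 RPM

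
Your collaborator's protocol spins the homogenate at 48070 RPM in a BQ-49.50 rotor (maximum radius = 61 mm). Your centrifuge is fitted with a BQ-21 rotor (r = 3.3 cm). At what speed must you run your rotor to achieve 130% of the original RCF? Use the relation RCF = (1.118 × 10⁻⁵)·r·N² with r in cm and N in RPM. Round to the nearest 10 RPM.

Original rotor: r = 61 mm = 6.1 cm
RCF = 1.118 × 10⁻⁵ × r × N²
RCF_original = 1.118 × 10⁻⁵ × 6.1 × (48070)² = 1.118 × 10⁻⁵ × 6.1 × 2,310,724,900 ≈ 157,586.8 × g
Target RCF = 1.3 × 157,586.8 ≈ 204,862.8 × g
204,862.8 = 1.118 × 10⁻⁵ × 3.3 × N²
N² = 204,862.8 / (3.6894 × 10⁻⁵) = 5,552,740,283
N ≈ √5,552,740,283 ≈ 74,516.7

≈ 74520 RPM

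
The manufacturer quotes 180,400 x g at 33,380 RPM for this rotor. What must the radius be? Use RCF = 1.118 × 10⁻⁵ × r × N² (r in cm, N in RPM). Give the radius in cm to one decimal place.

≈ 14.5 cm

RCF = 1.118 × 10⁻⁵ × r × N²
180400 = 1.118 × 10⁻⁵ × r × (33380)²
r = 180400 / (1.118 × 10⁻⁵ × 1,114,224,400) = 180400 / 12457.03 ≈ 14.482 cm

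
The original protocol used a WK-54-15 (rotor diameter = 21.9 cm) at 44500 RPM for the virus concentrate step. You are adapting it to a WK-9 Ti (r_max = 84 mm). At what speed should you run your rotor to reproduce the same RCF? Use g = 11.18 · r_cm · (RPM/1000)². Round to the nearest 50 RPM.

Original rotor: r = 21.9 / 2 = 10.95 cm
RCF_original = 11.18 × 10.95 × (44.5)² = 11.18 × 10.95 × 1,980.25 ≈ 242,424.2 × g
Your rotor: r = 84 mm = 8.4 cm
242,424.2 = 11.18 × 8.4 × (N/1000)²
(N/1000)² = 242,424.2 / 93.912 = 2581.397
N = 1000 × √2581.397 ≈ 50,807.5

≈ 50800 RPM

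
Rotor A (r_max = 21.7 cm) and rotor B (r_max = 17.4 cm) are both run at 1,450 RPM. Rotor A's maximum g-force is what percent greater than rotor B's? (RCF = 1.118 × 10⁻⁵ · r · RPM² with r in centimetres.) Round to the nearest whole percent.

At equal RPM, RCF scales linearly with r: ratio = 21.7 / 17.4 = 1.2471.
So rotor A delivers 24.7% more g-force.

25%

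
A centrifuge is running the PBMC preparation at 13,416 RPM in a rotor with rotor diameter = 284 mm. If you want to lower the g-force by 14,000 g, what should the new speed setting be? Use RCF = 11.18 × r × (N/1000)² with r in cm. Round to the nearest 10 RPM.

≈ 9580 RPM

r = 284 mm / 2 = 142 mm = 14.2 cm
Current RCF = 11.18 × 14.2 × (13.416)² = 11.18 × 14.2 × 179.989056 ≈ 28,574.3 × g
Target RCF = 28,574.3 − 14,000 = 14,574.3 × g
(N/1000)² = 14,574.3 / 158.756 = 91.80314
N = 1000 × √91.80314 ≈ 9,581.4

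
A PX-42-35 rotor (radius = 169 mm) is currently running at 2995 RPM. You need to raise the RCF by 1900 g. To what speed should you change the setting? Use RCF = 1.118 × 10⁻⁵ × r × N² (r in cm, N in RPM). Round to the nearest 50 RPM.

r = 169 mm = 16.9 cm
Current RCF = 1.118 × 10⁻⁵ × 16.9 × (2995)² = 1.118 × 10⁻⁵ × 16.9 × 8,970,025 ≈ 1,694.8 × g
Target RCF = 1,694.8 + 1,900 = 3,594.8 × g
N² = 3,594.8 / (18.8942 × 10⁻⁵) = 19,025,944
N ≈ √19,025,944 ≈ 4,361.9

≈ 4350 RPM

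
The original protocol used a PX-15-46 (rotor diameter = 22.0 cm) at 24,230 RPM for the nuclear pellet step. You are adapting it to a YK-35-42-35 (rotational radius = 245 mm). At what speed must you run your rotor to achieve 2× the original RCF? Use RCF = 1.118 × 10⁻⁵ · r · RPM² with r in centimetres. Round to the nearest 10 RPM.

≈ 22960 RPM

Original rotor: r = 22.0 / 2 = 11 cm
RCF_original = 1.118 × 10⁻⁵ × 11 × (24230)² = 1.118 × 10⁻⁵ × 11 × 587,092,900 ≈ 72,200.7 × g
Target RCF = 2 × 72,200.7 ≈ 144,401.4 × g
Your rotor: r = 245 mm = 24.5 cm
144,401.4 = 1.118 × 10⁻⁵ × 24.5 × N²
N² = 144,401.4 / (27.391 × 10⁻⁵) = 527,185,572
N ≈ √527,185,572 ≈ 22,960.5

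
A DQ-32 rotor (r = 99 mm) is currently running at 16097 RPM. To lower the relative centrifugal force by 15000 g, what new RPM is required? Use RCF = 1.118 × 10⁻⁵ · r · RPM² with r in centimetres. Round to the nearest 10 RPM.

≈ 11120 RPM

r = 99 mm = 9.9 cm
Current RCF = 1.118 × 10⁻⁵ × 9.9 × (16097)² = 1.118 × 10⁻⁵ × 9.9 × 259,113,409 ≈ 28,679.2 × g
Target RCF = 28,679.2 − 15,000 = 13,679.2 × g
N² = 13,679.2 / (11.0682 × 10⁻⁵) = 123,590,105
N ≈ √123,590,105 ≈ 11,117.1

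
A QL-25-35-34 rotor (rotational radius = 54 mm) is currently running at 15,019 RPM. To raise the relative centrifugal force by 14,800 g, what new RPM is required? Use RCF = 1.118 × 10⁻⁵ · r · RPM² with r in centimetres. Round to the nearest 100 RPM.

21700 RPM

r = 54 mm = 5.4 cm
Current RCF = 1.118 × 10⁻⁵ × 5.4 × (15019)² = 1.118 × 10⁻⁵ × 5.4 × 225,570,361 ≈ 13,618.1 × g
Target RCF = 13,618.1 + 14,800 = 28,418.1 × g
N² = 28,418.1 / (6.0372 × 10⁻⁵) = 470,716,557
N ≈ √470,716,557 ≈ 21,696.0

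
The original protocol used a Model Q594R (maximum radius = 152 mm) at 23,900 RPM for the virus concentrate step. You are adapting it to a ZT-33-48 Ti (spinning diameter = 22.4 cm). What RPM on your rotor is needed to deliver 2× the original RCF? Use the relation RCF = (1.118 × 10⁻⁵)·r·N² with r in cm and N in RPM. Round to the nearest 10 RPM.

39380 RPM

Original rotor: r = 152 mm = 15.2 cm
RCF = 1.118 × 10⁻⁵ × r × N²
RCF_original = 1.118 × 10⁻⁵ × 15.2 × (23900)² = 1.118 × 10⁻⁵ × 15.2 × 571,210,000 ≈ 97,069.1 × g
Target RCF = 2 × 97,069.1 ≈ 194,138.2 × g
Your rotor: r = 22.4 / 2 = 11.2 cm
194,138.2 = 1.118 × 10⁻⁵ × 11.2 × N²
N² = 194,138.2 / (12.5216 × 10⁻⁵) = 1,550,426,463
N ≈ √1,550,426,463 ≈ 39,375.5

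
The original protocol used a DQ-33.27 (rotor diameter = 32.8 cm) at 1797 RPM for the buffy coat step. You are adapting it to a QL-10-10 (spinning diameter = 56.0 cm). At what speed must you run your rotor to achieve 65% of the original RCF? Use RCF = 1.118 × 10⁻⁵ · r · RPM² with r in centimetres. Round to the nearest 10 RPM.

Original rotor: r = 32.8 / 2 = 16.4 cm
RCF = 1.118 × 10⁻⁵ × r × N²
RCF_original = 1.118 × 10⁻⁵ × 16.4 × (1797)² = 1.118 × 10⁻⁵ × 16.4 × 3,229,209 ≈ 592.1 × g
Target RCF = 0.65 × 592.1 ≈ 384.9 × g
Your rotor: r = 56.0 / 2 = 28 cm
384.9 = 1.118 × 10⁻⁵ × 28 × N²
N² = 384.9 / (31.304 × 10⁻⁵) = 1,229,555
N ≈ √1,229,555 ≈ 1,108.9

≈ 1110 RPM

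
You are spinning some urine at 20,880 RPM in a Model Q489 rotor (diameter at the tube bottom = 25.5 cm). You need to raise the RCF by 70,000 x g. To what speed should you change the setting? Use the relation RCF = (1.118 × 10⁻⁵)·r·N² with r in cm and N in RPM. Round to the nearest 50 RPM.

N₂ ≈ 30450 RPM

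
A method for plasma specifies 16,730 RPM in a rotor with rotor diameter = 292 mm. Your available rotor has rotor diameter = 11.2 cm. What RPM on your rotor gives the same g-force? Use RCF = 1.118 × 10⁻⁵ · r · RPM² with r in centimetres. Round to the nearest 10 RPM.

27010 RPM

Original rotor: r = 292 mm / 2 = 146 mm = 14.6 cm
RCF_original = 1.118 × 10⁻⁵ × 14.6 × (16730)² = 1.118 × 10⁻⁵ × 14.6 × 279,892,900 ≈ 45,686.4 × g
Your rotor: r = 11.2 / 2 = 5.6 cm
45,686.4 = 1.118 × 10⁻⁵ × 5.6 × N²
N² = 45,686.4 / (6.2608 × 10⁻⁵) = 729,721,441
N ≈ √729,721,441 ≈ 27,013.4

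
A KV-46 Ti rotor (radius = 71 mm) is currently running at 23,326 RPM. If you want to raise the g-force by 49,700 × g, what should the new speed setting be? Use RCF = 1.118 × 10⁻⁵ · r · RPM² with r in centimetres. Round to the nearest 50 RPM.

34200 RPM

r = 71 mm = 7.1 cm
Current RCF = 1.118 × 10⁻⁵ × 7.1 × (23326)² = 1.118 × 10⁻⁵ × 7.1 × 544,102,276 ≈ 43,189.8 × g
Target RCF = 43,189.8 + 49,700 = 92,889.8 × g
N² = 92,889.8 / (7.9378 × 10⁻⁵) = 1,170,220,968
N ≈ √1,170,220,968 ≈ 34,208.5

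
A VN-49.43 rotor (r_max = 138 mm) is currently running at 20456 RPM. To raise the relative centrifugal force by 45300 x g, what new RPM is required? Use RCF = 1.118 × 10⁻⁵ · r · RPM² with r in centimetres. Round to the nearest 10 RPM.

r = 138 mm = 13.8 cm
Current RCF = 1.118 × 10⁻⁵ × 13.8 × (20456)² = 1.118 × 10⁻⁵ × 13.8 × 418,447,936 ≈ 64,559.8 × g
Target RCF = 64,559.8 + 45,300 = 109,859.8 × g
N² = 109,859.8 / (15.4284 × 10⁻⁵) = 712,062,171
N ≈ √712,062,171 ≈ 26,684.5

26680 RPM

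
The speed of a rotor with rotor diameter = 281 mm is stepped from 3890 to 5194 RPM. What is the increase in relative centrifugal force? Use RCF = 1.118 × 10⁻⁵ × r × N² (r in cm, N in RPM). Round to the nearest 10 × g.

r = 281 mm / 2 = 140.5 mm = 14.05 cm
RCF₁ = 1.118 × 10⁻⁵ × 14.05 × (3890)² = 1.118 × 10⁻⁵ × 14.05 × 15,132,100 ≈ 2,376.9 × g
RCF₂ = 1.118 × 10⁻⁵ × 14.05 × (5194)² = 1.118 × 10⁻⁵ × 14.05 × 26,977,636 ≈ 4,237.6 × g
Increase = 4,237.6 − 2,376.9 = 1,860.7

1860 g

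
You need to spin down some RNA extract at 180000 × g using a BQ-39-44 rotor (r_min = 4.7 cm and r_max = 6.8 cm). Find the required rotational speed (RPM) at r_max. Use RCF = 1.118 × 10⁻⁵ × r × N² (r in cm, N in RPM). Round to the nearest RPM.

Use r_max = 6.8 cm.
180,000 = 1.118 × 10⁻⁵ × 6.8 × N²
N² = 180,000 / (7.6024 × 10⁻⁵) = 2,367,673,366
N ≈ √2,367,673,366 ≈ 48,658.7

N ≈ 48659 RPM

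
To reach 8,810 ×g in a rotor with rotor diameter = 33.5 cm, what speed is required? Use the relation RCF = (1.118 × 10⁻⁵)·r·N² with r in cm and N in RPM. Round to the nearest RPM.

r = 33.5 / 2 = 16.75 cm
8,810 = 1.118 × 10⁻⁵ × 16.75 × N²
N² = 8,810 / (18.7265 × 10⁻⁵) = 47,045,631
N ≈ √47,045,631 ≈ 6,859.0

6859 RPM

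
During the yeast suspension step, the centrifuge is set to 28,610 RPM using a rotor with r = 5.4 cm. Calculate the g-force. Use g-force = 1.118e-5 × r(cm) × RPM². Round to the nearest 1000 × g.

RCF = 1.118 × 10⁻⁵ × r × N²
RCF = 1.118 × 10⁻⁵ × 5.4 × (28610)² = 1.118 × 10⁻⁵ × 5.4 × 818,532,100 ≈ 49,416.4 × g

≈ 49000 g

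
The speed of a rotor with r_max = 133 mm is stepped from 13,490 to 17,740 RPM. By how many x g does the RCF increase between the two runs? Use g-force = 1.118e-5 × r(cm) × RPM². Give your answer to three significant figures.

19700 x g

r = 133 mm = 13.3 cm
RCF₁ = 1.118 × 10⁻⁵ × 13.3 × (13490)² = 1.118 × 10⁻⁵ × 13.3 × 181,980,100 ≈ 27,059.3 × g
RCF₂ = 1.118 × 10⁻⁵ × 13.3 × (17740)² = 1.118 × 10⁻⁵ × 13.3 × 314,707,600 ≈ 46,795.1 × g
Increase = 46,795.1 − 27,059.3 = 19,735.8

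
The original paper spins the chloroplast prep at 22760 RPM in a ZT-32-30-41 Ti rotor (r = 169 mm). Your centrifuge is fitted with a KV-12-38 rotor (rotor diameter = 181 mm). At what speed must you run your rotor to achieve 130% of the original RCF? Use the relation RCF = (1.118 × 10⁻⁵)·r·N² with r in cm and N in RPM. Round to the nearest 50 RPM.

35450 RPM

Original rotor: r = 169 mm = 16.9 cm
RCF_original = 1.118 × 10⁻⁵ × 16.9 × (22760)² = 1.118 × 10⁻⁵ × 16.9 × 518,017,600 ≈ 97,875.3 × g
Target RCF = 1.3 × 97,875.3 ≈ 127,237.9 × g
Your rotor: r = 181 mm / 2 = 90.5 mm = 9.05 cm
127,237.9 = 1.118 × 10⁻⁵ × 9.05 × N²
N² = 127,237.9 / (10.1179 × 10⁻⁵) = 1,257,552,457
N ≈ √1,257,552,457 ≈ 35,462.0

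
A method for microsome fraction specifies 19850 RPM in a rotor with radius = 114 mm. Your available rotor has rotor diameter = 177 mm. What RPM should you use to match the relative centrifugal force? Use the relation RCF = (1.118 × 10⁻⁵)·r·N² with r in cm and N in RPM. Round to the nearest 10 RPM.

≈ 22530 RPM

Original rotor: r = 114 mm = 11.4 cm
RCF_original = 1.118 × 10⁻⁵ × 11.4 × (19850)² = 1.118 × 10⁻⁵ × 11.4 × 394,022,500 ≈ 50,219 × g
Your rotor: r = 177 mm / 2 = 88.5 mm = 8.85 cm
50,219 = 1.118 × 10⁻⁵ × 8.85 × N²
N² = 50,219 / (9.8943 × 10⁻⁵) = 507,554,855
N ≈ √507,554,855 ≈ 22,529.0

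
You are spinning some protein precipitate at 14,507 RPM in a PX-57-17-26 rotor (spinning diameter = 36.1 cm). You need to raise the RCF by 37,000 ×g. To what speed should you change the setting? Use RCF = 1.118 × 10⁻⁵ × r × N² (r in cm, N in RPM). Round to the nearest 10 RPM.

≈ 19840 RPM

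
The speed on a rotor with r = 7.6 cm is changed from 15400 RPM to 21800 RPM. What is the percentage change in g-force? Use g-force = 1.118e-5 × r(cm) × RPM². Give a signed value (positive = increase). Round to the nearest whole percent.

RCF ∝ N², so the ratio is (21800/15400)² = (1.415584)² = 2.0039.
Change = 2.0039 − 1 = +1.0039 → +100.4%.

+100%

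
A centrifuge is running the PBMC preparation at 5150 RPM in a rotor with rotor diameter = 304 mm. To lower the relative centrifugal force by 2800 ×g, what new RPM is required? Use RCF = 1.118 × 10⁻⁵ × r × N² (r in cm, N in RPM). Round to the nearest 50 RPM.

N₂ ≈ 3150 RPM

r = 304 mm / 2 = 152 mm = 15.2 cm
Current RCF = 1.118 × 10⁻⁵ × 15.2 × (5150)² = 1.118 × 10⁻⁵ × 15.2 × 26,522,500 ≈ 4,507.1 × g
Target RCF = 4,507.1 − 2,800 = 1,707.1 × g
N² = 1,707.1 / (16.9936 × 10⁻⁵) = 10,045,547
N ≈ √10,045,547 ≈ 3,169.5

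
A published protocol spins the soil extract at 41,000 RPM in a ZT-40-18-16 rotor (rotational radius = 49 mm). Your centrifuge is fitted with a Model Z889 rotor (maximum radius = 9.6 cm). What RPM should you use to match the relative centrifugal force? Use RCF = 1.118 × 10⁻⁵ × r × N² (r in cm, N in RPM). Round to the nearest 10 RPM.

Original rotor: r = 49 mm = 4.9 cm
RCF = 1.118 × 10⁻⁵ × r × N²
RCF_original = 1.118 × 10⁻⁵ × 4.9 × (41000)² = 1.118 × 10⁻⁵ × 4.9 × 1,681,000,000 ≈ 92,088.5 × g
92,088.5 = 1.118 × 10⁻⁵ × 9.6 × N²
N² = 92,088.5 / (10.7328 × 10⁻⁵) = 858,010,025
N ≈ √858,010,025 ≈ 29,291.8

29290 RPM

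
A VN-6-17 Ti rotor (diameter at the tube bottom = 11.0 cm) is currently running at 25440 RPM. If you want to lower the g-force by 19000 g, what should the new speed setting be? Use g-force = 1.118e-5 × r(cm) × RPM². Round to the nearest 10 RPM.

N₂ ≈ 18390 RPM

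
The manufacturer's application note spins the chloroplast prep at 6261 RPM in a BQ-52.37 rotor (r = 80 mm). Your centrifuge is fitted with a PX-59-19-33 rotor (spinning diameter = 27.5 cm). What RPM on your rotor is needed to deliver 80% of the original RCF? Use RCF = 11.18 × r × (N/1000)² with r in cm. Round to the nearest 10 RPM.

Original rotor: r = 80 mm = 8.0 cm
RCF_original = 11.18 × 8 × (6.261)² = 11.18 × 8 × 39.200121 ≈ 3,506.1 × g
Target RCF = 0.8 × 3,506.1 ≈ 2,804.9 × g
Your rotor: r = 27.5 / 2 = 13.75 cm
2,804.9 = 11.18 × 13.75 × (N/1000)²
(N/1000)² = 2,804.9 / 153.725 = 18.24622
N = 1000 × √18.24622 ≈ 4,271.6

≈ 4270 RPM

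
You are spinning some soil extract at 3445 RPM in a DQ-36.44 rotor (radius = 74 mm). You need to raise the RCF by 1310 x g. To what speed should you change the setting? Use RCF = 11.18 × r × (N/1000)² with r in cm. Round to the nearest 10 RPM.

N₂ ≈ 5260 RPM

r = 74 mm = 7.4 cm
Current RCF = 11.18 × 7.4 × (3.445)² = 11.18 × 7.4 × 11.868025 ≈ 981.9 × g
Target RCF = 981.9 + 1,310 = 2,291.9 × g
(N/1000)² = 2,291.9 / 82.732 = 27.7027
N = 1000 × √27.7027 ≈ 5,263.3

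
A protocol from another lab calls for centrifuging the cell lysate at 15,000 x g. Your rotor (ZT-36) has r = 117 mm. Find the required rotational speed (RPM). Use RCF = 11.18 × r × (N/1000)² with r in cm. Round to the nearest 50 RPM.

r = 117 mm = 11.7 cm
15,000 = 11.18 × 11.7 × (N/1000)²
(N/1000)² = 15,000 / 130.806 = 114.6736
N = 1000 × √114.6736 ≈ 10,708.6

N ≈ 10700 RPM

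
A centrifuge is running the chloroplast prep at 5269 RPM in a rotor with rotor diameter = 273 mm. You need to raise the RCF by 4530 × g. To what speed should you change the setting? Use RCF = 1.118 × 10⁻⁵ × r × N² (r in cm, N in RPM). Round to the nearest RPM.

r = 273 mm / 2 = 136.5 mm = 13.65 cm
Current RCF = 1.118 × 10⁻⁵ × 13.65 × (5269)² = 1.118 × 10⁻⁵ × 13.65 × 27,762,361 ≈ 4,236.7 × g
Target RCF = 4,236.7 + 4,530 = 8,766.7 × g
N² = 8,766.7 / (15.2607 × 10⁻⁵) = 57,446,251
N ≈ √57,446,251 ≈ 7,579.3

≈ 7579 RPM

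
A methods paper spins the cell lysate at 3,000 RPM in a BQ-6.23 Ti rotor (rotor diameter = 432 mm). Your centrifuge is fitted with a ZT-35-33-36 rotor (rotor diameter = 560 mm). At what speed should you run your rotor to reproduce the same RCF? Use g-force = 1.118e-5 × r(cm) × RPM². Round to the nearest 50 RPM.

≈ 2650 RPM

Original rotor: r = 432 mm / 2 = 216 mm = 21.6 cm
RCF_original = 1.118 × 10⁻⁵ × 21.6 × (3000)² = 1.118 × 10⁻⁵ × 21.6 × 9,000,000 ≈ 2,173.4 × g
Your rotor: r = 560 mm / 2 = 280 mm = 28 cm
2,173.4 = 1.118 × 10⁻⁵ × 28 × N²
N² = 2,173.4 / (31.304 × 10⁻⁵) = 6,942,883
N ≈ √6,942,883 ≈ 2,634.9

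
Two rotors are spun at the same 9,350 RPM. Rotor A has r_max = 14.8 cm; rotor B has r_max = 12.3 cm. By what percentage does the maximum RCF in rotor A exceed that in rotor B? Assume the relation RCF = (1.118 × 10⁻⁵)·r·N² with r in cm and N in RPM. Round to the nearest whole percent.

20%

At equal RPM, RCF scales linearly with r: ratio = 14.8 / 12.3 = 1.2033.
So rotor A delivers 20.3% more g-force.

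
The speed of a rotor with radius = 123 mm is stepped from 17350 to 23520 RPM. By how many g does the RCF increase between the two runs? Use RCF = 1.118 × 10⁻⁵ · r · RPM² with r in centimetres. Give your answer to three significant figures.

≈ 34700 g

r = 123 mm = 12.3 cm
RCF₁ = 1.118 × 10⁻⁵ × 12.3 × (17350)² = 1.118 × 10⁻⁵ × 12.3 × 301,022,500 ≈ 41,394.8 × g
RCF₂ = 1.118 × 10⁻⁵ × 12.3 × (23520)² = 1.118 × 10⁻⁵ × 12.3 × 553,190,400 ≈ 76,071.4 × g
Increase = 76,071.4 − 41,394.8 = 34,676.6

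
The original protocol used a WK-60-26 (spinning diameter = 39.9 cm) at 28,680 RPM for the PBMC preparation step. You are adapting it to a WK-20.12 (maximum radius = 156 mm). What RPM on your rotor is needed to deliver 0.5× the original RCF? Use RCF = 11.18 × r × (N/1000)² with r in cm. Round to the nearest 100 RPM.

Original rotor: r = 39.9 / 2 = 19.95 cm
RCF_original = 11.18 × 19.95 × (28.68)² = 11.18 × 19.95 × 822.5424 ≈ 183,460.7 × g
Target RCF = 0.5 × 183,460.7 ≈ 91,730.4 × g
Your rotor: r = 156 mm = 15.6 cm
91,730.4 = 11.18 × 15.6 × (N/1000)²
(N/1000)² = 91,730.4 / 174.408 = 525.9529
N = 1000 × √525.9529 ≈ 22,933.7

≈ 22900 RPM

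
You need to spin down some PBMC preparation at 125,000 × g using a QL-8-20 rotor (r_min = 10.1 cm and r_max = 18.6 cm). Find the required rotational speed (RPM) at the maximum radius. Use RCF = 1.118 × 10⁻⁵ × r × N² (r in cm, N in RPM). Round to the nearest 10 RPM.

N ≈ 24520 RPM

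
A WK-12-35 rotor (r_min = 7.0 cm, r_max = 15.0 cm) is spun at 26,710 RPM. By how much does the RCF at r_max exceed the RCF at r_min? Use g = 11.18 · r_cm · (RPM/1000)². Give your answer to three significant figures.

ΔRCF = 11.18 × (r_max − r_min) × (N/1000)² = 11.18 × 8.0 × 713.4241 ≈ 63,808.7

≈ 63800 ×g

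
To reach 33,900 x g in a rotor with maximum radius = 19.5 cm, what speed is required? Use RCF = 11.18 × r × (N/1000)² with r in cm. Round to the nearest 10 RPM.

33,900 = 11.18 × 19.5 × (N/1000)²
(N/1000)² = 33,900 / 218.01 = 155.4975
N = 1000 × √155.4975 ≈ 12,469.9

12470 RPM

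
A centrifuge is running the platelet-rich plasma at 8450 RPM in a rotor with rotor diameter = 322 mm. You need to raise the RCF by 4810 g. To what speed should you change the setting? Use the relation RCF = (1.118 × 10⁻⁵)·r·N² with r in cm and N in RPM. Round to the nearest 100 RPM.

≈ 9900 RPM

r = 322 mm / 2 = 161 mm = 16.1 cm
Current RCF = 1.118 × 10⁻⁵ × 16.1 × (8450)² = 1.118 × 10⁻⁵ × 16.1 × 71,402,500 ≈ 12,852.3 × g
Target RCF = 12,852.3 + 4,810 = 17,662.3 × g
N² = 17,662.3 / (17.9998 × 10⁻⁵) = 98,124,979
N ≈ √98,124,979 ≈ 9,905.8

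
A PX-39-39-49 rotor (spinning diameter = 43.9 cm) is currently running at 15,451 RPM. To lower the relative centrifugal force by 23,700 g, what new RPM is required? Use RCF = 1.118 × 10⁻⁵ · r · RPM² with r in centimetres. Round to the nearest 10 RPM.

r = 43.9 / 2 = 21.95 cm
Current RCF = 1.118 × 10⁻⁵ × 21.95 × (15451)² = 1.118 × 10⁻⁵ × 21.95 × 238,733,401 ≈ 58,585.4 × g
Target RCF = 58,585.4 − 23,700 = 34,885.4 × g
N² = 34,885.4 / (24.5401 × 10⁻⁵) = 142,156,715
N ≈ √142,156,715 ≈ 11,922.9

11920 RPM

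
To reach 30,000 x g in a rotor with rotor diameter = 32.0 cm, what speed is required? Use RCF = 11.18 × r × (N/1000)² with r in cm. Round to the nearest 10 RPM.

r = 32.0 / 2 = 16 cm
30,000 = 11.18 × 16 × (N/1000)²
(N/1000)² = 30,000 / 178.88 = 167.7102
N = 1000 × √167.7102 ≈ 12,950.3

N ≈ 12950 RPM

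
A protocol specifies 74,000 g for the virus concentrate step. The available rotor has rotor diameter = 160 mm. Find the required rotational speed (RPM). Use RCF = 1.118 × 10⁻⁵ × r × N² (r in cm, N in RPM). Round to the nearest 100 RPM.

N ≈ 28800 RPM

r = 160 mm / 2 = 80 mm = 8 cm
74,000 = 1.118 × 10⁻⁵ × 8 × N²
N² = 74,000 / (8.944 × 10⁻⁵) = 827,370,304
N ≈ √827,370,304 ≈ 28,764.0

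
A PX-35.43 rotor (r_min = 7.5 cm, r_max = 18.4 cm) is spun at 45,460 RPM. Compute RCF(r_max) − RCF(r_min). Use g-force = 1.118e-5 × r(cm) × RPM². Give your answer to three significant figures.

252000 ×g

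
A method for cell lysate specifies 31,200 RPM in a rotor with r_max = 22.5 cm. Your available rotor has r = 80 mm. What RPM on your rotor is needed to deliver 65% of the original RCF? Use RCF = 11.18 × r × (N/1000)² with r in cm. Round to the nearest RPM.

RCF_original = 11.18 × 22.5 × (31.2)² = 11.18 × 22.5 × 973.44 ≈ 244,868.8 × g
Target RCF = 0.65 × 244,868.8 ≈ 159,164.7 × g
Your rotor: r = 80 mm = 8.0 cm
159,164.7 = 11.18 × 8 × (N/1000)²
(N/1000)² = 159,164.7 / 89.44 = 1779.57
N = 1000 × √1779.57 ≈ 42,184.9

42185 RPM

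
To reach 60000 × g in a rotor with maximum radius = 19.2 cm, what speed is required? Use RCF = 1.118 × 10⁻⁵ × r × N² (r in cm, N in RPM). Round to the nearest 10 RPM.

≈ 16720 RPM

60,000 = 1.118 × 10⁻⁵ × 19.2 × N²
N² = 60,000 / (21.4656 × 10⁻⁵) = 279,516,995
N ≈ √279,516,995 ≈ 16,718.8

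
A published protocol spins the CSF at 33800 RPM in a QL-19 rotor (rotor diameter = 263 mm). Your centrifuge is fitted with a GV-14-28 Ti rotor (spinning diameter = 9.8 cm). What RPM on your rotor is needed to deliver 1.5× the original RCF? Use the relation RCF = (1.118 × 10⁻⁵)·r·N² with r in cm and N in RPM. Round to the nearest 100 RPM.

Original rotor: r = 263 mm / 2 = 131.5 mm = 13.15 cm
RCF_original = 1.118 × 10⁻⁵ × 13.15 × (33800)² = 1.118 × 10⁻⁵ × 13.15 × 1,142,440,000 ≈ 167,958.1 × g
Target RCF = 1.5 × 167,958.1 ≈ 251,937.2 × g
Your rotor: r = 9.8 / 2 = 4.9 cm
251,937.2 = 1.118 × 10⁻⁵ × 4.9 × N²
N² = 251,937.2 / (5.4782 × 10⁻⁵) = 4,598,904,750
N ≈ √4,598,904,750 ≈ 67,815.2

≈ 67800 RPM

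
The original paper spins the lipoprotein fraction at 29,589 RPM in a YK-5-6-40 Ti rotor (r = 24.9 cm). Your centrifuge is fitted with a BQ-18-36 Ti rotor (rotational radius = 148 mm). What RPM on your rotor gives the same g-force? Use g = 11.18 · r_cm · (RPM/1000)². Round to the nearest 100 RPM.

38400 RPM

RCF = 11.18 × r × (N/1000)²
RCF_original = 11.18 × 24.9 × (29.589)² = 11.18 × 24.9 × 875.508921 ≈ 243,725.9 × g
Your rotor: r = 148 mm = 14.8 cm
243,725.9 = 11.18 × 14.8 × (N/1000)²
(N/1000)² = 243,725.9 / 165.464 = 1472.984
N = 1000 × √1472.984 ≈ 38,379.5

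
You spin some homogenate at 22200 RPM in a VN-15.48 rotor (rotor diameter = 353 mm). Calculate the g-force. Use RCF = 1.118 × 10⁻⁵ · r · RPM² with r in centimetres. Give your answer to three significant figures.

97300 × g

r = 353 mm / 2 = 176.5 mm = 17.65 cm
RCF = 1.118 × 10⁻⁵ × 17.65 × (22200)² = 1.118 × 10⁻⁵ × 17.65 × 492,840,000 ≈ 97,250.6 × g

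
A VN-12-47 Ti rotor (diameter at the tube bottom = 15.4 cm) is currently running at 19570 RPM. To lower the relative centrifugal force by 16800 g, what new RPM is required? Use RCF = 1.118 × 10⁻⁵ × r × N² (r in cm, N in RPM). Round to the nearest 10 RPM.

≈ 13710 RPM

r = 15.4 / 2 = 7.7 cm
Current RCF = 1.118 × 10⁻⁵ × 7.7 × (19570)² = 1.118 × 10⁻⁵ × 7.7 × 382,984,900 ≈ 32,969.6 × g
Target RCF = 32,969.6 − 16,800 = 16,169.6 × g
N² = 16,169.6 / (8.6086 × 10⁻⁵) = 187,830,774
N ≈ √187,830,774 ≈ 13,705.1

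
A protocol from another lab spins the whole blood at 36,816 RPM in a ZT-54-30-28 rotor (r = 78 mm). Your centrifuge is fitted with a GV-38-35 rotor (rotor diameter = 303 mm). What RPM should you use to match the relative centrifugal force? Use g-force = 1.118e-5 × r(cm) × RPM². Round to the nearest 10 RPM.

Original rotor: r = 78 mm = 7.8 cm
RCF = 1.118 × 10⁻⁵ × r × N²
RCF_original = 1.118 × 10⁻⁵ × 7.8 × (36816)² = 1.118 × 10⁻⁵ × 7.8 × 1,355,417,856 ≈ 118,197.9 × g
Your rotor: r = 303 mm / 2 = 151.5 mm = 15.15 cm
118,197.9 = 1.118 × 10⁻⁵ × 15.15 × N²
N² = 118,197.9 / (16.9377 × 10⁻⁵) = 697,839,140
N ≈ √697,839,140 ≈ 26,416.6

26420 RPM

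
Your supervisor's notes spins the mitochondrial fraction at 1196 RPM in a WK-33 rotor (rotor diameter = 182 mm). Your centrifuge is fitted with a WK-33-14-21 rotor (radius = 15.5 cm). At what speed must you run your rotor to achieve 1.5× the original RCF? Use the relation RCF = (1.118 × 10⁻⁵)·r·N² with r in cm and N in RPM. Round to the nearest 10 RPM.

Original rotor: r = 182 mm / 2 = 91 mm = 9.1 cm
RCF_original = 1.118 × 10⁻⁵ × 9.1 × (1196)² = 1.118 × 10⁻⁵ × 9.1 × 1,430,416 ≈ 145.5 × g
Target RCF = 1.5 × 145.5 ≈ 218.2 × g
218.2 = 1.118 × 10⁻⁵ × 15.5 × N²
N² = 218.2 / (17.329 × 10⁻⁵) = 1,259,161
N ≈ √1,259,161 ≈ 1,122.1

1120 RPM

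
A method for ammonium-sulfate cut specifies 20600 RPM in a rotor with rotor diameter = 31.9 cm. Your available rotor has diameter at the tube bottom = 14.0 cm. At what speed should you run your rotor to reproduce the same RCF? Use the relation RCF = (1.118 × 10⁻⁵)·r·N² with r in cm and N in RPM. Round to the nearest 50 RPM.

Original rotor: r = 31.9 / 2 = 15.95 cm
RCF = 1.118 × 10⁻⁵ × r × N²
RCF_original = 1.118 × 10⁻⁵ × 15.95 × (20600)² = 1.118 × 10⁻⁵ × 15.95 × 424,360,000 ≈ 75,672.3 × g
Your rotor: r = 14.0 / 2 = 7 cm
75,672.3 = 1.118 × 10⁻⁵ × 7 × N²
N² = 75,672.3 / (7.826 × 10⁻⁵) = 966,934,577
N ≈ √966,934,577 ≈ 31,095.6

31100 RPM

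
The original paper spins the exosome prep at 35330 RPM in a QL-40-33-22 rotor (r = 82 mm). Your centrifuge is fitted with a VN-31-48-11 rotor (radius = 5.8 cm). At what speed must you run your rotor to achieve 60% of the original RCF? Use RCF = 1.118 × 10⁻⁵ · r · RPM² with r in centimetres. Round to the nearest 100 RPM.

Original rotor: r = 82 mm = 8.2 cm
RCF_original = 1.118 × 10⁻⁵ × 8.2 × (35330)² = 1.118 × 10⁻⁵ × 8.2 × 1,248,208,900 ≈ 114,430.8 × g
Target RCF = 0.6 × 114,430.8 ≈ 68,658.5 × g
68,658.5 = 1.118 × 10⁻⁵ × 5.8 × N²
N² = 68,658.5 / (6.4844 × 10⁻⁵) = 1,058,825,797
N ≈ √1,058,825,797 ≈ 32,539.6

≈ 32500 RPM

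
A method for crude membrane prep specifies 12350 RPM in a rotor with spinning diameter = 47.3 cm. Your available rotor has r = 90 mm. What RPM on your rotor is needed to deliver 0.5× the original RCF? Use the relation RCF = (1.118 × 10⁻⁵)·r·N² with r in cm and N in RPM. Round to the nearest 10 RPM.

Original rotor: r = 47.3 / 2 = 23.65 cm
RCF = 1.118 × 10⁻⁵ × r × N²
RCF_original = 1.118 × 10⁻⁵ × 23.65 × (12350)² = 1.118 × 10⁻⁵ × 23.65 × 152,522,500 ≈ 40,328 × g
Target RCF = 0.5 × 40,328 ≈ 20,164 × g
Your rotor: r = 90 mm = 9.0 cm
20,164 = 1.118 × 10⁻⁵ × 9 × N²
N² = 20,164 / (10.062 × 10⁻⁵) = 200,397,535
N ≈ √200,397,535 ≈ 14,156.2

14160 RPM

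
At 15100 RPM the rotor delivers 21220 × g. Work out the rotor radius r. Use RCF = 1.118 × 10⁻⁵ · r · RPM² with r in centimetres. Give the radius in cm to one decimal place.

8.3 cm

21220 = 1.118 × 10⁻⁵ × r × (15100)²
r = 21220 / (1.118 × 10⁻⁵ × 228,010,000) = 21220 / 2549.152 ≈ 8.324 cm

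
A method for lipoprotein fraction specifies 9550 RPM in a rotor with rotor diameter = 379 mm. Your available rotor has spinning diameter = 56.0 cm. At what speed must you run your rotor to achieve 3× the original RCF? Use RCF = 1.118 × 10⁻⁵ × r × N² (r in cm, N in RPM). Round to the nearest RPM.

≈ 13608 RPM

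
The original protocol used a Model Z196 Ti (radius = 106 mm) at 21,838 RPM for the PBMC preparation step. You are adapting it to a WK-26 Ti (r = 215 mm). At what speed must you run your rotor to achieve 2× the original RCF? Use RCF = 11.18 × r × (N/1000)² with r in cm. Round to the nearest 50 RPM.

21700 RPM

Original rotor: r = 106 mm = 10.6 cm
RCF = 11.18 × r × (N/1000)²
RCF_original = 11.18 × 10.6 × (21.838)² = 11.18 × 10.6 × 476.898244 ≈ 56,516.3 × g
Target RCF = 2 × 56,516.3 ≈ 113,032.6 × g
Your rotor: r = 215 mm = 21.5 cm
113,032.6 = 11.18 × 21.5 × (N/1000)²
(N/1000)² = 113,032.6 / 240.37 = 470.2442
N = 1000 × √470.2442 ≈ 21,685.1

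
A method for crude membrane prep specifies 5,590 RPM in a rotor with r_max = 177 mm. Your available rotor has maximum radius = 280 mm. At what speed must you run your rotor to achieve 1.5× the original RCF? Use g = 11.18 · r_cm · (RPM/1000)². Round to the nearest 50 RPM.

Original rotor: r = 177 mm = 17.7 cm
RCF_original = 11.18 × 17.7 × (5.59)² = 11.18 × 17.7 × 31.2481 ≈ 6,183.6 × g
Target RCF = 1.5 × 6,183.6 ≈ 9,275.4 × g
Your rotor: r = 280 mm = 28.0 cm
9,275.4 = 11.18 × 28 × (N/1000)²
(N/1000)² = 9,275.4 / 313.04 = 29.63008
N = 1000 × √29.63008 ≈ 5,443.4

≈ 5450 RPM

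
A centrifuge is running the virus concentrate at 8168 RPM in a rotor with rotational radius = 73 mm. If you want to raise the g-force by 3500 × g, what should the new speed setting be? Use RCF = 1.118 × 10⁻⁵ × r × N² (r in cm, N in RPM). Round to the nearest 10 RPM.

10470 RPM

r = 73 mm = 7.3 cm
Current RCF = 1.118 × 10⁻⁵ × 7.3 × (8168)² = 1.118 × 10⁻⁵ × 7.3 × 66,716,224 ≈ 5,445 × g
Target RCF = 5,445 + 3,500 = 8,945 × g
N² = 8,945 / (8.1614 × 10⁻⁵) = 109,601,294
N ≈ √109,601,294 ≈ 10,469.1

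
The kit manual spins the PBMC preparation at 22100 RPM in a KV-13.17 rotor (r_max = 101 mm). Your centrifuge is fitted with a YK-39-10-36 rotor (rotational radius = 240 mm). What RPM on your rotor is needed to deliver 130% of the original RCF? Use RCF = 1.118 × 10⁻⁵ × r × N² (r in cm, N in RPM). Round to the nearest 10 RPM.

Original rotor: r = 101 mm = 10.1 cm
RCF_original = 1.118 × 10⁻⁵ × 10.1 × (22100)² = 1.118 × 10⁻⁵ × 10.1 × 488,410,000 ≈ 55,150.3 × g
Target RCF = 1.3 × 55,150.3 ≈ 71,695.4 × g
Your rotor: r = 240 mm = 24.0 cm
71,695.4 = 1.118 × 10⁻⁵ × 24 × N²
N² = 71,695.4 / (26.832 × 10⁻⁵) = 267,201,103
N ≈ √267,201,103 ≈ 16,346.3

≈ 16350 RPM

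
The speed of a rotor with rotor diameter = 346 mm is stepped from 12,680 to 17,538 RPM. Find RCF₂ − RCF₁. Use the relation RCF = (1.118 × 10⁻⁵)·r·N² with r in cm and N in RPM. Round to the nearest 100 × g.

r = 346 mm / 2 = 173 mm = 17.3 cm
RCF₁ = 1.118 × 10⁻⁵ × 17.3 × (12680)² = 1.118 × 10⁻⁵ × 17.3 × 160,782,400 ≈ 31,097.6 × g
RCF₂ = 1.118 × 10⁻⁵ × 17.3 × (17538)² = 1.118 × 10⁻⁵ × 17.3 × 307,581,444 ≈ 59,490.6 × g
Increase = 59,490.6 − 31,097.6 = 28,393

≈ 28400 g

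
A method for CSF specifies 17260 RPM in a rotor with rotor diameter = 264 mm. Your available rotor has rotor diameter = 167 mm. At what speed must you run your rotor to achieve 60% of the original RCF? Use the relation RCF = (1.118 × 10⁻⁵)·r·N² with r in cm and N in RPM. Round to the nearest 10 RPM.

Original rotor: r = 264 mm / 2 = 132 mm = 13.2 cm
RCF = 1.118 × 10⁻⁵ × r × N²
RCF_original = 1.118 × 10⁻⁵ × 13.2 × (17260)² = 1.118 × 10⁻⁵ × 13.2 × 297,907,600 ≈ 43,964 × g
Target RCF = 0.6 × 43,964 ≈ 26,378.4 × g
Your rotor: r = 167 mm / 2 = 83.5 mm = 8.35 cm
26,378.4 = 1.118 × 10⁻⁵ × 8.35 × N²
N² = 26,378.4 / (9.3353 × 10⁻⁵) = 282,566,174
N ≈ √282,566,174 ≈ 16,809.7

16810 RPM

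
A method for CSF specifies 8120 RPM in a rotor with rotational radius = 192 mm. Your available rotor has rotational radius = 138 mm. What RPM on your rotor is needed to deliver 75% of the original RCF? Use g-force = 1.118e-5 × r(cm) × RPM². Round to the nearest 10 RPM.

≈ 8290 RPM

Original rotor: r = 192 mm = 19.2 cm
RCF_original = 1.118 × 10⁻⁵ × 19.2 × (8120)² = 1.118 × 10⁻⁵ × 19.2 × 65,934,400 ≈ 14,153.2 × g
Target RCF = 0.75 × 14,153.2 ≈ 10,614.9 × g
Your rotor: r = 138 mm = 13.8 cm
10,614.9 = 1.118 × 10⁻⁵ × 13.8 × N²
N² = 10,614.9 / (15.4284 × 10⁻⁵) = 68,801,042
N ≈ √68,801,042 ≈ 8,294.6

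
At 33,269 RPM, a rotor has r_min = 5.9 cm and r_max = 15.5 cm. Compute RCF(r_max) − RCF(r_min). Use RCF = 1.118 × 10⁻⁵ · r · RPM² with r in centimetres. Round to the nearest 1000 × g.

119000 × g

ΔRCF = 1.118 × 10⁻⁵ × (r_max − r_min) × N² = 1.118 × 10⁻⁵ × 9.6 × 1,106,826,361 ≈ 118,793.5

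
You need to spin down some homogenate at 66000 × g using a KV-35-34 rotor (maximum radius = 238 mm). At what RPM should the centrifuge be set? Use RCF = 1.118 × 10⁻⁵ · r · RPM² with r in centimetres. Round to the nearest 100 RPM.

r = 238 mm = 23.8 cm
66,000 = 1.118 × 10⁻⁵ × 23.8 × N²
N² = 66,000 / (26.6084 × 10⁻⁵) = 248,041,972
N ≈ √248,041,972 ≈ 15,749.3

15700 RPM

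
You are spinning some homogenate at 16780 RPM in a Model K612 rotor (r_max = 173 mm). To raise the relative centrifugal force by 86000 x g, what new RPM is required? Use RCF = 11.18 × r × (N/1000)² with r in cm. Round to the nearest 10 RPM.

N₂ ≈ 26950 RPM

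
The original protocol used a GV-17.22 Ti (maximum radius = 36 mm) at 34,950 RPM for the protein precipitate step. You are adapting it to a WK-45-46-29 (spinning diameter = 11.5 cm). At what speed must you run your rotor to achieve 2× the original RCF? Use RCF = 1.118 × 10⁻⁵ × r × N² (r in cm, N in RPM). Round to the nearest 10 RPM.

≈ 39110 RPM

Original rotor: r = 36 mm = 3.6 cm
RCF = 1.118 × 10⁻⁵ × r × N²
RCF_original = 1.118 × 10⁻⁵ × 3.6 × (34950)² = 1.118 × 10⁻⁵ × 3.6 × 1,221,502,500 ≈ 49,163 × g
Target RCF = 2 × 49,163 ≈ 98,326 × g
Your rotor: r = 11.5 / 2 = 5.75 cm
98,326 = 1.118 × 10⁻⁵ × 5.75 × N²
N² = 98,326 / (6.4285 × 10⁻⁵) = 1,529,532,550
N ≈ √1,529,532,550 ≈ 39,109.2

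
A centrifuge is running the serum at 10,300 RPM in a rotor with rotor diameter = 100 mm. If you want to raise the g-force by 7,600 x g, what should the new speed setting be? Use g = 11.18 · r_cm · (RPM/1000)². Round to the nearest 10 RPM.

≈ 15560 RPM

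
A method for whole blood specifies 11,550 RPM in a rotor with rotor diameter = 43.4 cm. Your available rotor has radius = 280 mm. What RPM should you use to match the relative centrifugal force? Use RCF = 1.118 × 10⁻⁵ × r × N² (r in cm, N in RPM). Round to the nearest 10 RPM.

10170 RPM

Original rotor: r = 43.4 / 2 = 21.7 cm
RCF_original = 1.118 × 10⁻⁵ × 21.7 × (11550)² = 1.118 × 10⁻⁵ × 21.7 × 133,402,500 ≈ 32,364.2 × g
Your rotor: r = 280 mm = 28.0 cm
32,364.2 = 1.118 × 10⁻⁵ × 28 × N²
N² = 32,364.2 / (31.304 × 10⁻⁵) = 103,386,788
N ≈ √103,386,788 ≈ 10,167.9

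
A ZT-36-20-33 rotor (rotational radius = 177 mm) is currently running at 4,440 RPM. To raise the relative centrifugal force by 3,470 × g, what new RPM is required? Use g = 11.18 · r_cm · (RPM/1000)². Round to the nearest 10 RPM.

r = 177 mm = 17.7 cm
Current RCF = 11.18 × 17.7 × (4.44)² = 11.18 × 17.7 × 19.7136 ≈ 3,901 × g
Target RCF = 3,901 + 3,470 = 7,371 × g
(N/1000)² = 7,371 / 197.886 = 37.24872
N = 1000 × √37.24872 ≈ 6,103.2

6100 RPM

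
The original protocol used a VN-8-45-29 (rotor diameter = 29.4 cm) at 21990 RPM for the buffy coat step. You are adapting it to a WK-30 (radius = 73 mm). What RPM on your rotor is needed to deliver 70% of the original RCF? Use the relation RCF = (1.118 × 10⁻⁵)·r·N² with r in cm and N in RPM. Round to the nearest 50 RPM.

≈ 26100 RPM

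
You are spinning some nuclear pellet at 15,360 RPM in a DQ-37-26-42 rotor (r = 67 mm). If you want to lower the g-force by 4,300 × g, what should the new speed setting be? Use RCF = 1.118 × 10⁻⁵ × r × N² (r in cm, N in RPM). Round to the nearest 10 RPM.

13360 RPM

r = 67 mm = 6.7 cm
Current RCF = 1.118 × 10⁻⁵ × 6.7 × (15360)² = 1.118 × 10⁻⁵ × 6.7 × 235,929,600 ≈ 17,672.5 × g
Target RCF = 17,672.5 − 4,300 = 13,372.5 × g
N² = 13,372.5 / (7.4906 × 10⁻⁵) = 178,523,750
N ≈ √178,523,750 ≈ 13,361.3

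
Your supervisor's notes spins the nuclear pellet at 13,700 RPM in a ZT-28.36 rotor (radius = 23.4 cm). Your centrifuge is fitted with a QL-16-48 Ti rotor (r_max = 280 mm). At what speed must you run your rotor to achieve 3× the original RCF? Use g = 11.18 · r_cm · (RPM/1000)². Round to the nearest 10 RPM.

≈ 21690 RPM

RCF_original = 11.18 × 23.4 × (13.7)² = 11.18 × 23.4 × 187.69 ≈ 49,102 × g
Target RCF = 3 × 49,102 ≈ 147,306 × g
Your rotor: r = 280 mm = 28.0 cm
147,306 = 11.18 × 28 × (N/1000)²
(N/1000)² = 147,306 / 313.04 = 470.5661
N = 1000 × √470.5661 ≈ 21,692.5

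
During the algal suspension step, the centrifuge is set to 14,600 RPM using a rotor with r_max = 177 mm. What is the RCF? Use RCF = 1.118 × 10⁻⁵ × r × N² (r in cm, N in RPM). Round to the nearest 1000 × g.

42000 g

r = 177 mm = 17.7 cm
RCF = 1.118 × 10⁻⁵ × 17.7 × (14600)² = 1.118 × 10⁻⁵ × 17.7 × 213,160,000 ≈ 42,181.4 × g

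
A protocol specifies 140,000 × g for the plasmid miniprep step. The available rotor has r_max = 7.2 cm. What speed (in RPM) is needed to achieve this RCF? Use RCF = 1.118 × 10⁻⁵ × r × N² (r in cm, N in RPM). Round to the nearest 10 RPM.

RCF = 1.118 × 10⁻⁵ × r × N²
140,000 = 1.118 × 10⁻⁵ × 7.2 × N²
N² = 140,000 / (8.0496 × 10⁻⁵) = 1,739,216,855
N ≈ √1,739,216,855 ≈ 41,703.9

≈ 41700 RPM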